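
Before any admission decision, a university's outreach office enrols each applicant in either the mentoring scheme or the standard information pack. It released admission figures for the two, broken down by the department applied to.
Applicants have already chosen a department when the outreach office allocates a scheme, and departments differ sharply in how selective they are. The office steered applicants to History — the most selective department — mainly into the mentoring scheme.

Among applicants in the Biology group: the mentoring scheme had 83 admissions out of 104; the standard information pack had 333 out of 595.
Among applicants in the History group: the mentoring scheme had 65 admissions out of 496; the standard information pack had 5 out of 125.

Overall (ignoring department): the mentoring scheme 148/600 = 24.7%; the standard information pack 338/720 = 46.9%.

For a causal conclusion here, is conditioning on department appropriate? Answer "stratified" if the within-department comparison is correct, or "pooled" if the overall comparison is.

stratified

Here department is a common cause — it drives both which outreach scheme a case falls under and the outcome. The crude comparison mixes populations; the stratum-specific rates are the causally relevant ones.
Within each level — Biology: 79.8% vs 56.0%; History: 13.1% vs 4.0% — the mentoring scheme is higher every time.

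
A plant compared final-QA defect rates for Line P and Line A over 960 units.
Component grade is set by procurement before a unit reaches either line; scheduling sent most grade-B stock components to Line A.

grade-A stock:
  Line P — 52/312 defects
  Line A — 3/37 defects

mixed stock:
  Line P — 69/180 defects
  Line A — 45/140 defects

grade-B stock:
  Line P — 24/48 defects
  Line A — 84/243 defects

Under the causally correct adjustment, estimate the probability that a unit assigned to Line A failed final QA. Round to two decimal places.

Line A is lower inside every component grade stratum but Line P is lower in aggregate. Whether to stratify depends on how component grade relates to the line.
Component grade differs across lines for reasons unrelated to any effect of the line itself, and it separately predicts the outcome — a classic confounder. We must compare within component grade levels.
Standardising Line A to the population component grade mix: 0.364·3/37 + 0.333·45/140 + 0.303·84/243 = 0.241.

0.24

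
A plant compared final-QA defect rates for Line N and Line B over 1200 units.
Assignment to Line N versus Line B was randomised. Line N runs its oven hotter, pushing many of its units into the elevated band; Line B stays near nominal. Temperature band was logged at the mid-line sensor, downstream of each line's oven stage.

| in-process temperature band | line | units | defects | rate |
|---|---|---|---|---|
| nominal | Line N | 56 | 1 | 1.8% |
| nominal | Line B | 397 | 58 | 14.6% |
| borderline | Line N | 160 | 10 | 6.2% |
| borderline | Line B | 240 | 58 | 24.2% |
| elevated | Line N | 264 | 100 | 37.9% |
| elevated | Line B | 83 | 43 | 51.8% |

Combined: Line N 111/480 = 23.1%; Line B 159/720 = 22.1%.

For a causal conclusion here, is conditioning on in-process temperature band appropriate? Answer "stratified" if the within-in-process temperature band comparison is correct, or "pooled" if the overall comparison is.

pooled

The in-process temperature band-specific comparison favours Line N throughout, but the pooled figures favour Line B. The question is whether to condition on in-process temperature band.
In-process temperature band is recorded after the line and is itself shifted by it — it sits on the causal path from line to outcome. Conditioning on a mediator would strip out part of the effect we want; the pooled comparison gives the total causal effect.
Pooled: Line N 23.1% vs Line B 22.1%; Line B is lower overall.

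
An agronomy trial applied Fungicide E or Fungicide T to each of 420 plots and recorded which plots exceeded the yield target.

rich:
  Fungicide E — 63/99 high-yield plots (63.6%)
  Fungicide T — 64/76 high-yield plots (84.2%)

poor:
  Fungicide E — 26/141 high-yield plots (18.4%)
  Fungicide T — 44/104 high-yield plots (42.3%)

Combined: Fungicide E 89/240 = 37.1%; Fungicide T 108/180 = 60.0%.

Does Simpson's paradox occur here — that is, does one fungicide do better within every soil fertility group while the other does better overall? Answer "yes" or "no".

no

Within each soil fertility level (rich 63.6% vs 84.2%; poor 18.4% vs 42.3%), Fungicide T has the higher rate every time. Pooled: 37.1% vs 60.0% — Fungicide T has the higher rate overall. They agree.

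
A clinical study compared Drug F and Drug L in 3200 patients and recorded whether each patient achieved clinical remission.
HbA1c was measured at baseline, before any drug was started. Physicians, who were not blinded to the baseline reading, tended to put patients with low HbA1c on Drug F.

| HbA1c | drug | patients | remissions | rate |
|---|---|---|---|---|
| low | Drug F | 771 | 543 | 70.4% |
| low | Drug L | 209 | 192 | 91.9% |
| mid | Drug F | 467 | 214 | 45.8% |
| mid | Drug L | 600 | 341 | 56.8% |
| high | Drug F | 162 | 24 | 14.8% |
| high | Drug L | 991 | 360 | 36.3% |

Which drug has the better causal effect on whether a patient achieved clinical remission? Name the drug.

Drug L

The imbalance in HbA1c arose from how patients were allocated, not from anything the drug did; and HbA1c independently affects the outcome. The pooled gap is confounded — condition on HbA1c.
Within each level — low: 70.4% vs 91.9%; mid: 45.8% vs 56.8%; high: 14.8% vs 36.3% — Drug L is higher every time.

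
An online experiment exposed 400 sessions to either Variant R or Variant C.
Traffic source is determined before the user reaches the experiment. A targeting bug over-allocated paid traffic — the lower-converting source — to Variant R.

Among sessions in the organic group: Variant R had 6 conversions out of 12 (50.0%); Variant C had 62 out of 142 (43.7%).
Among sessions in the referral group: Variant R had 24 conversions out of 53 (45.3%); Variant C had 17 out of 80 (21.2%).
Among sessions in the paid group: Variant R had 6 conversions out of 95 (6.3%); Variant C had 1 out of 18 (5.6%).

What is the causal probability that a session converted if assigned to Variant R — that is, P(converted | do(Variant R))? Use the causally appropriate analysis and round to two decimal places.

0.36

Traffic source differs across variants for reasons unrelated to any effect of the variant itself, and it separately predicts the outcome — a classic confounder. We must compare within traffic source levels.
Standardising Variant R to the population traffic source mix: 0.385·6/12 + 0.333·24/53 + 0.282·6/95 = 0.361.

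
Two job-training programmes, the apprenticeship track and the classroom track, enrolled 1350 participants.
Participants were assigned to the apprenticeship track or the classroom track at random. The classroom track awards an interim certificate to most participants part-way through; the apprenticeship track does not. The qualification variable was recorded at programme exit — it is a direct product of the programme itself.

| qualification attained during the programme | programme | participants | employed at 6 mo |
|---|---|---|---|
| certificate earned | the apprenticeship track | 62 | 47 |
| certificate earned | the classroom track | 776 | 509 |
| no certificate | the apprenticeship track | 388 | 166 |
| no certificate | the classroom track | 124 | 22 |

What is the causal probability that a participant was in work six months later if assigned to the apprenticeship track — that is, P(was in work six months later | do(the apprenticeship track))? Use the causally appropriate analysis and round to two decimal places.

Because the programme influences qualification attained during the programme, qualification attained during the programme is a post-treatment mediator, not a confounder. Stratifying on it would bias the estimate; the causal effect is the crude pooled difference.
So P(outcome | do(the apprenticeship track)) is just the pooled rate for the apprenticeship track: 213/450 = 0.473.

0.47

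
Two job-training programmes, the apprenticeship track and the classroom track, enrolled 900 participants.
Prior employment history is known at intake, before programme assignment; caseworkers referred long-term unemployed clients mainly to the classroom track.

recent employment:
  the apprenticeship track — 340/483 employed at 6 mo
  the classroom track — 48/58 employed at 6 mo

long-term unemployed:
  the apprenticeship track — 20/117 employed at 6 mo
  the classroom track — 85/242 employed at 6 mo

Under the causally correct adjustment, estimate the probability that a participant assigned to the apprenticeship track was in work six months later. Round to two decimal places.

Within every prior employment history level the classroom track has the higher rate, yet pooled the apprenticeship track does — Simpson's reversal.
Prior employment history satisfies the back-door criterion: it is not a descendant of the programme, and it blocks the spurious path from programme to outcome. Adjusting for it (i.e., using the within-prior employment history rates) gives the causal effect.
Standardising the apprenticeship track to the population prior employment history mix: 0.601·340/483 + 0.399·20/117 = 0.491.

0.49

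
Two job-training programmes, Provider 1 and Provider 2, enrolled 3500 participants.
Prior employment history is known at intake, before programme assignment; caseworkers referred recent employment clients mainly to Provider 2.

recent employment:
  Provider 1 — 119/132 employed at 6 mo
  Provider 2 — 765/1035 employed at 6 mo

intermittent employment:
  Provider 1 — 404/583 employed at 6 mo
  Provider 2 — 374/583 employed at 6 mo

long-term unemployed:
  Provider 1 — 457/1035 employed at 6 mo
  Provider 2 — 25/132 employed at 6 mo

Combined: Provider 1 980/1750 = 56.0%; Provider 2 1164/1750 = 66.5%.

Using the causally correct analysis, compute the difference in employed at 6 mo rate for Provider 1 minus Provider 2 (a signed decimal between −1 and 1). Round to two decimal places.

The prior employment history-specific comparison favours Provider 1 throughout, but the pooled figures favour Provider 2. The question is whether to condition on prior employment history.
Prior employment history is set before the programme has any effect — it is not caused by the programme — and it independently drives the outcome. That makes it a confounder, so the causal comparison is within prior employment history levels.
Adjusting over the population distribution of prior employment history: 0.333·(0.902−0.739) + 0.333·(0.693−0.642) + 0.333·(0.442−0.189) = +0.155.

+0.16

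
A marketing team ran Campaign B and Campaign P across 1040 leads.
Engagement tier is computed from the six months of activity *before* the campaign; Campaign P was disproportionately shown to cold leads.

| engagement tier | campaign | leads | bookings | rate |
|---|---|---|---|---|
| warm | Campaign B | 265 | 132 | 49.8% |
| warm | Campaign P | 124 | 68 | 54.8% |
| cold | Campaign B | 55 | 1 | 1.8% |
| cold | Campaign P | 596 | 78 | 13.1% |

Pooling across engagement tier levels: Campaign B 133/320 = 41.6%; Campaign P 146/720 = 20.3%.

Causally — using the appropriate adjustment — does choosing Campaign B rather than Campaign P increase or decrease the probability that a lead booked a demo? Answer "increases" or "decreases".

The engagement tier-specific comparison favours Campaign P throughout, but the pooled figures favour Campaign B. The question is whether to condition on engagement tier.
Engagement tier satisfies the back-door criterion: it is not a descendant of the campaign, and it blocks the spurious path from campaign to outcome. Adjusting for it (i.e., using the within-engagement tier rates) gives the causal effect.
Within each level — warm: 49.8% vs 54.8%; cold: 1.8% vs 13.1% — Campaign P is higher every time.

decreases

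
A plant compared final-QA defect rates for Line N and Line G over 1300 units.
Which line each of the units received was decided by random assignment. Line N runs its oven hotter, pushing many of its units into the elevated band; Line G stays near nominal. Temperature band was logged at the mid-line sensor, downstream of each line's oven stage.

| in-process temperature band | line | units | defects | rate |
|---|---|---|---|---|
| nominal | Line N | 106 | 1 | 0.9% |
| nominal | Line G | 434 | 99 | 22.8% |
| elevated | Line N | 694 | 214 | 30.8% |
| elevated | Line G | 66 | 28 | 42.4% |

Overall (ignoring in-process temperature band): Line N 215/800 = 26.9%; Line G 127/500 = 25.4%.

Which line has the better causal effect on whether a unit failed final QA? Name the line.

Stratifying would compare lines among units the lines themselves sorted into in-process temperature band groups — a form of selection on an intermediate. The unconditioned pooled rates give the total causal effect.
Pooled: Line N 26.9% vs Line G 25.4%; Line G is lower overall.

Line G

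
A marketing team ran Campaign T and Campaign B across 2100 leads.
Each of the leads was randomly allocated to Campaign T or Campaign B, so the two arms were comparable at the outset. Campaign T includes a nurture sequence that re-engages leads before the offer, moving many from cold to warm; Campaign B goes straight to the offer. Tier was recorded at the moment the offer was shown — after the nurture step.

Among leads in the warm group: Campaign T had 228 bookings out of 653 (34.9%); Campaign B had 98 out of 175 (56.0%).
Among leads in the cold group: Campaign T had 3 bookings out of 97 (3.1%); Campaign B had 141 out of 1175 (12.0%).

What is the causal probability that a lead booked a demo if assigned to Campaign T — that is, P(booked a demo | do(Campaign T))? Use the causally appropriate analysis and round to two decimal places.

0.31

The engagement tier-specific comparison favours Campaign B throughout, but the pooled figures favour Campaign T. The question is whether to condition on engagement tier.
Stratifying would compare campaigns among leads the campaigns themselves sorted into engagement tier groups — a form of selection on an intermediate. The unconditioned pooled rates give the total causal effect.
So P(outcome | do(Campaign T)) is just the pooled rate for Campaign T: 231/750 = 0.308.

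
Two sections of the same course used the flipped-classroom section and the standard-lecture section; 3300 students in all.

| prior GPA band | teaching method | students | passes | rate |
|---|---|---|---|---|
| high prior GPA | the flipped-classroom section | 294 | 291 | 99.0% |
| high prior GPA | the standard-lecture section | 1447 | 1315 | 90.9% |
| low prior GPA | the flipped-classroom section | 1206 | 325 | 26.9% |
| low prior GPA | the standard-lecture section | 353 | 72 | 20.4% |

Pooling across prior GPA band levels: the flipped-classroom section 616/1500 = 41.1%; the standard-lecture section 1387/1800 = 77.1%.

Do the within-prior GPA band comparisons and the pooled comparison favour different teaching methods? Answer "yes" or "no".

Within each prior GPA band level (high prior GPA 99.0% vs 90.9%; low prior GPA 26.9% vs 20.4%), the flipped-classroom section has the higher rate every time. Pooled: 41.1% vs 77.1% — the standard-lecture section has the higher rate overall. The two comparisons disagree.

yes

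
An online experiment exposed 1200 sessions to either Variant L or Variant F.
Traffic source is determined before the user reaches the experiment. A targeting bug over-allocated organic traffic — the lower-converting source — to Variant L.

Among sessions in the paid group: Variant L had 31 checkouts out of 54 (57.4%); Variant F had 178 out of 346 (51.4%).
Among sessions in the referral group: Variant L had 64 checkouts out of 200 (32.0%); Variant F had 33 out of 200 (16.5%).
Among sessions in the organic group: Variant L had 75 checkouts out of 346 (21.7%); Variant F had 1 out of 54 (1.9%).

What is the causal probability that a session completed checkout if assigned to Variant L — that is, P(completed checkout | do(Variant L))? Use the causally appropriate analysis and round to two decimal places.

0.37

The traffic source-specific comparison favours Variant L throughout, but the pooled figures favour Variant F. The question is whether to condition on traffic source.
The imbalance in traffic source arose from how sessions were allocated, not from anything the variant did; and traffic source independently affects the outcome. The pooled gap is confounded — condition on traffic source.
Standardising Variant L to the population traffic source mix: 0.333·31/54 + 0.333·64/200 + 0.333·75/346 = 0.370.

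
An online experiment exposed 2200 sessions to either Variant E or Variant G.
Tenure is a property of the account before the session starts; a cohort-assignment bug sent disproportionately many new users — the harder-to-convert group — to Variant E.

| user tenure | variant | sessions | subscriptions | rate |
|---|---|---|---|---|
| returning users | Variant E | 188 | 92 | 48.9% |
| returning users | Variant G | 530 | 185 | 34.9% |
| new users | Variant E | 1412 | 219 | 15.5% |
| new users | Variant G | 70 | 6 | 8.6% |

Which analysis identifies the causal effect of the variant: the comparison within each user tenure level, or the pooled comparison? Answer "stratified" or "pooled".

Within every user tenure level Variant E has the higher rate, yet pooled Variant G does — Simpson's reversal.
User tenure is set before the variant has any effect — it is not caused by the variant — and it independently drives the outcome. That makes it a confounder, so the causal comparison is within user tenure levels.
Within each level — returning users: 48.9% vs 34.9%; new users: 15.5% vs 8.6% — Variant E is higher every time.

stratified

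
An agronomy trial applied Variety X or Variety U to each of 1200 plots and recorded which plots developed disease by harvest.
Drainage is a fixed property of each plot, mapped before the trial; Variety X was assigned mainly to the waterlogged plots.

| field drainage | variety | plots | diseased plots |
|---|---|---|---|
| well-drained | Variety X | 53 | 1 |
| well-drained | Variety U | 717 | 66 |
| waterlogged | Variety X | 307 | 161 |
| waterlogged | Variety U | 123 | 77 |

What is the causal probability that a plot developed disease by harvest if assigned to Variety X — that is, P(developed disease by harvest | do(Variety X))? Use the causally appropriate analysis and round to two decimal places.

Field drainage is set before the variety has any effect — it is not caused by the variety — and it independently drives the outcome. That makes it a confounder, so the causal comparison is within field drainage levels.
Standardising Variety X to the population field drainage mix: 0.642·1/53 + 0.358·161/307 = 0.200.

0.20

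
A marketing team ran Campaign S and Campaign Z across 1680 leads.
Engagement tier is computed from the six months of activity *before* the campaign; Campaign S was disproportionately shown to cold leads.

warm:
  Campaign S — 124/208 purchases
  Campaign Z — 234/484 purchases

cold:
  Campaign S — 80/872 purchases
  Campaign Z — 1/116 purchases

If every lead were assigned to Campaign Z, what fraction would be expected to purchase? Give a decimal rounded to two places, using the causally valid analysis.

Since engagement tier is a pre-existing factor (not a product of the campaign) and it affects the outcome on its own, it is a confounder. The stratified rates, not the pooled rate, identify the causal effect.
Standardising Campaign Z to the population engagement tier mix: 0.412·234/484 + 0.588·1/116 = 0.204.

0.20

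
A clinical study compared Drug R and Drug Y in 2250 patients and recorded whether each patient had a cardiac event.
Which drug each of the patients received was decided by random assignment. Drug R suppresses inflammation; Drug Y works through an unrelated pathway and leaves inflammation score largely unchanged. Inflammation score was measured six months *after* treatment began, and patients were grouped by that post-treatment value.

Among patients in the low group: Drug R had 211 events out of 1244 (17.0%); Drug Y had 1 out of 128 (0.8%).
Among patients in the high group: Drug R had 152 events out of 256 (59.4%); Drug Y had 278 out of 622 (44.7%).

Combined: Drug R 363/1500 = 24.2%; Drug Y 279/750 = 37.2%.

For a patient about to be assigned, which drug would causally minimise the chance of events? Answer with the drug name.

Within every inflammation score level Drug Y has the lower rate, yet pooled Drug R does — Simpson's reversal.
The distribution of inflammation score is itself part of what the drug does — it is an intermediate outcome. Holding it fixed would remove that part of the effect; the total effect is the pooled difference.
Pooled: Drug R 24.2% vs Drug Y 37.2%; Drug R is lower overall.

Drug R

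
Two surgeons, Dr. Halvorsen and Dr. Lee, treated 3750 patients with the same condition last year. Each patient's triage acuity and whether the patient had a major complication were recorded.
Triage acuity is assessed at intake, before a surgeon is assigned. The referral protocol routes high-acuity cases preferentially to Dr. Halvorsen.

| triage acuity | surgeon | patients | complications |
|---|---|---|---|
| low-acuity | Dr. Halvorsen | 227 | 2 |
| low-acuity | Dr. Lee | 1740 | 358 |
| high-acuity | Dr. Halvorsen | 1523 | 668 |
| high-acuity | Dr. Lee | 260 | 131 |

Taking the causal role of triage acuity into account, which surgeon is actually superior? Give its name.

Within every triage acuity level Dr. Halvorsen has the lower rate, yet pooled Dr. Lee does — Simpson's reversal.
Triage acuity satisfies the back-door criterion: it is not a descendant of the surgeon, and it blocks the spurious path from surgeon to outcome. Adjusting for it (i.e., using the within-triage acuity rates) gives the causal effect.
Within each level — low-acuity: 0.9% vs 20.6%; high-acuity: 43.9% vs 50.4% — Dr. Halvorsen is lower every time.

Dr. Halvorsen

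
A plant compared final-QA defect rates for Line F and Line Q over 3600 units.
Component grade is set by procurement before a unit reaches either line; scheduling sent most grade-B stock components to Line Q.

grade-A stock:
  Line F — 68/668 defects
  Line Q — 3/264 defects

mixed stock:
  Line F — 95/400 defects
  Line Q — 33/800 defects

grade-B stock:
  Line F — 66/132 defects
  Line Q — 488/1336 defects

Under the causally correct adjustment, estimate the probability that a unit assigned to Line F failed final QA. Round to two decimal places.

The stratified and pooled comparisons disagree (Line Q wins within each component grade; Line F wins overall), so the answer turns on the causal role of component grade.
The imbalance in component grade arose from how units were allocated, not from anything the line did; and component grade independently affects the outcome. The pooled gap is confounded — condition on component grade.
Standardising Line F to the population component grade mix: 0.259·68/668 + 0.333·95/400 + 0.408·66/132 = 0.309.

0.31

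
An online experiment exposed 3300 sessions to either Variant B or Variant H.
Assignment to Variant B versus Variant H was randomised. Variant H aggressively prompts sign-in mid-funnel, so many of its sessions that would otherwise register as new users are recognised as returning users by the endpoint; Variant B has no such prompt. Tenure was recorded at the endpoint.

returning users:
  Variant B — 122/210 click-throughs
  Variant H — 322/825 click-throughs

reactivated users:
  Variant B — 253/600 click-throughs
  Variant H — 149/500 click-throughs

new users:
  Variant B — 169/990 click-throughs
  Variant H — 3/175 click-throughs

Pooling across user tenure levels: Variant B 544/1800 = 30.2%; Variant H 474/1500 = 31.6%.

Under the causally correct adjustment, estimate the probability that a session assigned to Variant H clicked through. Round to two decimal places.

Within every user tenure level Variant B has the higher rate, yet pooled Variant H does — Simpson's reversal.
User tenure here is a post-treatment variable shaped by the variant; conditioning on it would introduce bias rather than remove it. The overall comparison is the causal one.
So P(outcome | do(Variant H)) is just the pooled rate for Variant H: 474/1500 = 0.316.

0.32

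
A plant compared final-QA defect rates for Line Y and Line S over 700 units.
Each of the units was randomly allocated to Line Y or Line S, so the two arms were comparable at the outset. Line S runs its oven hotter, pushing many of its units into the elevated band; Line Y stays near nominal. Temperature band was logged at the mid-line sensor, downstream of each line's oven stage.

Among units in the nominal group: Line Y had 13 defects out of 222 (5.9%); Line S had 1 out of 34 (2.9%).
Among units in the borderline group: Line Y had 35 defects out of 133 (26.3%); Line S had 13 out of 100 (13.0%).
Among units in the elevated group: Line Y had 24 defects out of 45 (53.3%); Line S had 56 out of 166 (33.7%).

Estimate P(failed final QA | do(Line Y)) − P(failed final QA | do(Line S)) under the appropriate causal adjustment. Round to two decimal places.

Because the line influences in-process temperature band, in-process temperature band is a post-treatment mediator, not a confounder. Stratifying on it would bias the estimate; the causal effect is the crude pooled difference.
The causal difference is the pooled difference: 0.180 − 0.233 = -0.053.

-0.05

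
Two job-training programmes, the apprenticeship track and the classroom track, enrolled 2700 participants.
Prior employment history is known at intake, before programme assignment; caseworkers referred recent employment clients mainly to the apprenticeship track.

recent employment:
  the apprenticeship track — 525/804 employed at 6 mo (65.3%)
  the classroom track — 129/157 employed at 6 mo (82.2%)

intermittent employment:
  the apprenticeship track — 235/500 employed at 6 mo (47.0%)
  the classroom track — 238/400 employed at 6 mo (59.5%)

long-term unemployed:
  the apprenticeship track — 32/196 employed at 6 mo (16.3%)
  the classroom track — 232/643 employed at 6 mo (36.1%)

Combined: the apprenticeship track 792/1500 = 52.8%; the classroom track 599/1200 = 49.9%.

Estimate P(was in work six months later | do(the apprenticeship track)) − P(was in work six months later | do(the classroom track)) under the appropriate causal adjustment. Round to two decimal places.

-0.16

Prior employment history is set before the programme has any effect — it is not caused by the programme — and it independently drives the outcome. That makes it a confounder, so the causal comparison is within prior employment history levels.
Adjusting over the population distribution of prior employment history: 0.356·(0.653−0.822) + 0.333·(0.470−0.595) + 0.311·(0.163−0.361) = -0.163.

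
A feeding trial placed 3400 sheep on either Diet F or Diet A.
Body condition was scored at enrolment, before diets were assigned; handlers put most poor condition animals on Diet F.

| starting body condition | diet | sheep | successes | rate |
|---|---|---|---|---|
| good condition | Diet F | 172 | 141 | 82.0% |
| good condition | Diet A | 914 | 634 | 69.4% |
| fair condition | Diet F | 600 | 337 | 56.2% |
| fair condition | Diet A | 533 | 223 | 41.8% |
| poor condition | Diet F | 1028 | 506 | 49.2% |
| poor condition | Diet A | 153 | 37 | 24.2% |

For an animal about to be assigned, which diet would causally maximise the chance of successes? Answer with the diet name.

Here starting body condition is a common cause — it drives both which diet a case falls under and the outcome. The crude comparison mixes populations; the stratum-specific rates are the causally relevant ones.
Within each level — good condition: 82.0% vs 69.4%; fair condition: 56.2% vs 41.8%; poor condition: 49.2% vs 24.2% — Diet F is higher every time.

Diet F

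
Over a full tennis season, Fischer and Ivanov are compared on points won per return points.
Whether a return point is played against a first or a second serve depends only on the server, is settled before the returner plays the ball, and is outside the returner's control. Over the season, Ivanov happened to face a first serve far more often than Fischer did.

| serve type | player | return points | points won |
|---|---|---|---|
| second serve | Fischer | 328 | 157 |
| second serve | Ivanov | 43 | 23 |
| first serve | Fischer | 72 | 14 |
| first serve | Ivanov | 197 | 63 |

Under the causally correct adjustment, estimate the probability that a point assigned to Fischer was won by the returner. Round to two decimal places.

Ivanov is higher inside every serve type stratum but Fischer is higher in aggregate. Whether to stratify depends on how serve type relates to the player.
Serve type differs across players for reasons unrelated to any effect of the player itself, and it separately predicts the outcome — a classic confounder. We must compare within serve type levels.
Standardising Fischer to the population serve type mix: 0.580·157/328 + 0.420·14/72 = 0.359.

0.36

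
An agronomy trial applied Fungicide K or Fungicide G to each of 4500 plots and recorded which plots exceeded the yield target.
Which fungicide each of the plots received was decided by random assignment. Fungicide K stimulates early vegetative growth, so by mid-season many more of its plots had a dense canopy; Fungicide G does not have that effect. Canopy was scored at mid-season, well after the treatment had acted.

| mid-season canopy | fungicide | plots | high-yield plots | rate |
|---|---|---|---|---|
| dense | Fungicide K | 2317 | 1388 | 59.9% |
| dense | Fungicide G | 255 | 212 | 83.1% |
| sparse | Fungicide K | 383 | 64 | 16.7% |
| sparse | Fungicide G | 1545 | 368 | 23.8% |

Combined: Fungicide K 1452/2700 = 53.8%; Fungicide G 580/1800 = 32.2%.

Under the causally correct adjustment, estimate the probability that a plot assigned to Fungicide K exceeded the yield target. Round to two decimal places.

0.54

Mid-season canopy is recorded after the fungicide and is itself shifted by it — it sits on the causal path from fungicide to outcome. Conditioning on a mediator would strip out part of the effect we want; the pooled comparison gives the total causal effect.
So P(outcome | do(Fungicide K)) is just the pooled rate for Fungicide K: 1452/2700 = 0.538.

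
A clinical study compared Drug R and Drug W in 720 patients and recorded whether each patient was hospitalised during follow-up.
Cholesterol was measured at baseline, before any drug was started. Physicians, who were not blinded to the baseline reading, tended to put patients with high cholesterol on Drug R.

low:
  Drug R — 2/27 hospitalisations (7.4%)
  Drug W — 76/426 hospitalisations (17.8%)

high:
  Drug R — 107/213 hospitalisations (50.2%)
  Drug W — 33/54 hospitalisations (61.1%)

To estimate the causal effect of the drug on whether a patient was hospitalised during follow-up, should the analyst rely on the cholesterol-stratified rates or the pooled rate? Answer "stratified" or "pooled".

Within every cholesterol level Drug R has the lower rate, yet pooled Drug W does — Simpson's reversal.
Nothing the drug does changes cholesterol; the imbalance is an allocation artefact. With cholesterol also predicting the outcome, the pooled figure is confounded, and the within-stratum comparison is the causal one.
Within each level — low: 7.4% vs 17.8%; high: 50.2% vs 61.1% — Drug R is lower every time.

stratified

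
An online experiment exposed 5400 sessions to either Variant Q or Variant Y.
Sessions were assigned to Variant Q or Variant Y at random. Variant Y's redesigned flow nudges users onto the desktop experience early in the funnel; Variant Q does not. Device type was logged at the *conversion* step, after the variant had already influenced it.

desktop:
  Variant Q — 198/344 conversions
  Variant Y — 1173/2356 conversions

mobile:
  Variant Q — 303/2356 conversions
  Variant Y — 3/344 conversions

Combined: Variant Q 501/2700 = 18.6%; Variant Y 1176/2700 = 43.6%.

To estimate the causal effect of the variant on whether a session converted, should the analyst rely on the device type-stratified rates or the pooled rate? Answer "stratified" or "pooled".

pooled

The stratified and pooled comparisons disagree (Variant Q wins within each device type; Variant Y wins overall), so the answer turns on the causal role of device type.
Device type is recorded after the variant and is itself shifted by it — it sits on the causal path from variant to outcome. Conditioning on a mediator would strip out part of the effect we want; the pooled comparison gives the total causal effect.
Pooled: Variant Q 18.6% vs Variant Y 43.6%; Variant Y is higher overall.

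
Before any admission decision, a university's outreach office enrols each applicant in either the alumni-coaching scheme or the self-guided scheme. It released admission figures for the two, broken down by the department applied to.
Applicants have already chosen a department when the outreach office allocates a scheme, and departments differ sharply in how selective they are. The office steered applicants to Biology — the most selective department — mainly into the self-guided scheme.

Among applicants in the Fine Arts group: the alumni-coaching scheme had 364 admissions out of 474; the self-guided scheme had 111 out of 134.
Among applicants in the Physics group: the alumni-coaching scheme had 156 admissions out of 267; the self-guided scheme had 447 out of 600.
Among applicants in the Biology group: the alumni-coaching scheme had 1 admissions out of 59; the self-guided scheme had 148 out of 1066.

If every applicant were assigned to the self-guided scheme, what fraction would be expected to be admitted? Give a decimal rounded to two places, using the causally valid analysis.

0.50

Department differs across outreach schemes for reasons unrelated to any effect of the outreach scheme itself, and it separately predicts the outcome — a classic confounder. We must compare within department levels.
Standardising the self-guided scheme to the population department mix: 0.234·111/134 + 0.333·447/600 + 0.433·148/1066 = 0.502.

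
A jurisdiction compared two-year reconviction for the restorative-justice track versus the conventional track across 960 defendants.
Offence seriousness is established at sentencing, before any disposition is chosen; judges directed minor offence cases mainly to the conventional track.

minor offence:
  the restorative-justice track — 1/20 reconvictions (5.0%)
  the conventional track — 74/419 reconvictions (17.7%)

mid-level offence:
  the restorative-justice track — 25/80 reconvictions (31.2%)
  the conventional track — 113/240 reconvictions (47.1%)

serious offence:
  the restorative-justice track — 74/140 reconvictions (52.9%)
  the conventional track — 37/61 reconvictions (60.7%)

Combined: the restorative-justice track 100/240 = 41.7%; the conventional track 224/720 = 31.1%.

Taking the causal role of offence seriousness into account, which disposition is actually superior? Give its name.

Since offence seriousness is a pre-existing factor (not a product of the disposition) and it affects the outcome on its own, it is a confounder. The stratified rates, not the pooled rate, identify the causal effect.
Within each level — minor offence: 5.0% vs 17.7%; mid-level offence: 31.2% vs 47.1%; serious offence: 52.9% vs 60.7% — the restorative-justice track is lower every time.

the restorative-justice track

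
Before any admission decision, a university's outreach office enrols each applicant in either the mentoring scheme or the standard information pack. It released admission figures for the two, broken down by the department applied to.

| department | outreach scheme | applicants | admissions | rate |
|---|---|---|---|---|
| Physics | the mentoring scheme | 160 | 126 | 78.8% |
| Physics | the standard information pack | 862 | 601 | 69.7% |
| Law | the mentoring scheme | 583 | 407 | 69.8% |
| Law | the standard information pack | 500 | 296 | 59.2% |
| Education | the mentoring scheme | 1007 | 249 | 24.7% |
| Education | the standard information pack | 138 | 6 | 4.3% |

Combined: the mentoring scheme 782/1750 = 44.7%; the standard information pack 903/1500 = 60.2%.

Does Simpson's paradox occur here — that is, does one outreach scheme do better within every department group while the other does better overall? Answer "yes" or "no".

yes

Within each department level (Physics 78.8% vs 69.7%; Law 69.8% vs 59.2%; Education 24.7% vs 4.3%), the mentoring scheme has the higher rate every time. Pooled: 44.7% vs 60.2% — the standard information pack has the higher rate overall. The two comparisons disagree.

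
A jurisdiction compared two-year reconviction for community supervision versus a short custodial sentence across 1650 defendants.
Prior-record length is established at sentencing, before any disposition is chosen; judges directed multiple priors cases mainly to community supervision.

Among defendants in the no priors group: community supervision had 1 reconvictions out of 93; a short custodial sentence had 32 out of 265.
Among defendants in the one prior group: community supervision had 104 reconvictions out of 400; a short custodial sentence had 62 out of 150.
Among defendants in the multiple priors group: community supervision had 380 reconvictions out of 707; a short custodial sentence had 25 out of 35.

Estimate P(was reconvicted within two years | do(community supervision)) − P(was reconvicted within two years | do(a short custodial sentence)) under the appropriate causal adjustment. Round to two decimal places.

-0.15

The stratified and pooled comparisons disagree (community supervision wins within each prior-record length; a short custodial sentence wins overall), so the answer turns on the causal role of prior-record length.
Prior-record length differs across dispositions for reasons unrelated to any effect of the disposition itself, and it separately predicts the outcome — a classic confounder. We must compare within prior-record length levels.
Adjusting over the population distribution of prior-record length: 0.217·(0.011−0.121) + 0.333·(0.260−0.413) + 0.450·(0.537−0.714) = -0.154.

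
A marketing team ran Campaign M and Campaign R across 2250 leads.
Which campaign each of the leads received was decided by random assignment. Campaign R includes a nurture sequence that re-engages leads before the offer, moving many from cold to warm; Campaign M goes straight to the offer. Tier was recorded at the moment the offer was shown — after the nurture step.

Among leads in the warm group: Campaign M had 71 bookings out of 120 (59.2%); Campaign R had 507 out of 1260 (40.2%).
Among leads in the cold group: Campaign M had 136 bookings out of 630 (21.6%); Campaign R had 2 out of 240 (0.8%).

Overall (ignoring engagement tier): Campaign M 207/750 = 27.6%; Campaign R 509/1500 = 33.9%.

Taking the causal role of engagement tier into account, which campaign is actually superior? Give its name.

Within every engagement tier level Campaign M has the higher rate, yet pooled Campaign R does — Simpson's reversal.
Engagement tier lies on the pathway campaign → engagement tier → outcome, so adjusting for it blocks the indirect effect. For the total causal effect of campaign, use the unadjusted pooled rates.
Pooled: Campaign M 27.6% vs Campaign R 33.9%; Campaign R is higher overall.

Campaign R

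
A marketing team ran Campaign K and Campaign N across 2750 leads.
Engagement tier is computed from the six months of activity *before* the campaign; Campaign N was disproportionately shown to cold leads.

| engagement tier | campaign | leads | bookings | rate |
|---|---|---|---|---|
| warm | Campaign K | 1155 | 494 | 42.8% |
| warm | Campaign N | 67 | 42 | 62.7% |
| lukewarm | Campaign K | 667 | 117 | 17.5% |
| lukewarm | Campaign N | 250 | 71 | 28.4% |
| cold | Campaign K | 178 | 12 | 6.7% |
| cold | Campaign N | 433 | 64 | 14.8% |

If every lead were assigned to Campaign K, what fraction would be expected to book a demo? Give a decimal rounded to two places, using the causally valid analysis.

0.26

The stratified and pooled comparisons disagree (Campaign N wins within each engagement tier; Campaign K wins overall), so the answer turns on the causal role of engagement tier.
Here engagement tier is a common cause — it drives both which campaign a case falls under and the outcome. The crude comparison mixes populations; the stratum-specific rates are the causally relevant ones.
Standardising Campaign K to the population engagement tier mix: 0.444·494/1155 + 0.333·117/667 + 0.222·12/178 = 0.264.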